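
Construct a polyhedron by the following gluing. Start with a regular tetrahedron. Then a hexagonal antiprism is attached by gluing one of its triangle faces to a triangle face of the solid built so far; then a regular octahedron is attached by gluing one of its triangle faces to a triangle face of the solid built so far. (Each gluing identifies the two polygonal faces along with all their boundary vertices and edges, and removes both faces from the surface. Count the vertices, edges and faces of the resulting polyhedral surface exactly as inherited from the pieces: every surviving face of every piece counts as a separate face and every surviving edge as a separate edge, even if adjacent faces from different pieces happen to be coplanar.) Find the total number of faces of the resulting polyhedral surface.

A regular tetrahedron: V=4, E=6, F=4.
Attach a hexagonal antiprism (V=12, E=24, F=14) along a 3-gon: merge 3 vertices and 3 edges, delete both glued faces → V=13, E=27, F=16.
Attach a regular octahedron (V=6, E=12, F=8) along a 3-gon: merge 3 vertices and 3 edges, delete both glued faces → V=16, E=36, F=22.
Check: V − E + F = 16 − 36 + 22 = 2.

22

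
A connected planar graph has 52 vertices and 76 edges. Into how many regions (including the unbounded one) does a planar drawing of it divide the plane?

Euler's formula for a connected plane graph: V − E + F = 2, so F = 2 − 52 + 76 = 26.

26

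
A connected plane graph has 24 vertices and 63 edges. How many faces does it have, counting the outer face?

41

Euler's formula for a connected plane graph: V − E + F = 2, so F = 2 − 24 + 63 = 41.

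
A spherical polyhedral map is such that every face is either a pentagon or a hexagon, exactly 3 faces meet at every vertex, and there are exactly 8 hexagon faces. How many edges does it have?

Let x be the number of pentagons; then F = 8 + x.
Edge–face incidences: 2E = 6·8 + 5·x = 48 + 5x.
Every vertex has degree 3, so 3V = 2E.
Euler: V − E + F = 2 ⇒ (2E)/3 − E + (8 + x) = 2.
Multiply by 6: 2·(2E) − 3·(2E) + 6·(8 + x) = 12, i.e. 48 + 6x − (48 + 5x) = 12.
Collecting terms: x = 12.
Then 2E = 48 + 5·12 = 108, so E = 54, V = 2E/3 = 36, F = 8 + 12 = 20.

54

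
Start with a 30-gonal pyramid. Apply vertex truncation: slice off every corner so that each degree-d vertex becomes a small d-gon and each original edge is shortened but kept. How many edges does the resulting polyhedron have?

180

The base solid has V = 31, E = 60, F = 31.
Truncation replaces each original edge-end by a new vertex, so V′ = 2E = 120.
Each original edge survives, and each old vertex of degree d contributes d new edges; summing degrees gives Σd = 2E, so E′ = E + 2E = 3E = 180.
Each original face survives and each original vertex becomes one new face: F′ = F + V = 62.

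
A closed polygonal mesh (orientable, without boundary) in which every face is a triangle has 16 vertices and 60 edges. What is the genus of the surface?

3

Every face is a triangle and each edge borders two faces, so 3F = 2·60, giving F = 40.
χ = V − E + F = 16 − 60 + 40 = -4.
For a closed orientable surface χ = 2 − 2g, so g = (2 − (-4))/2 = 3.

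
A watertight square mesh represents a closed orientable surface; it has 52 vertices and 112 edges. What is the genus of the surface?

3

Every face is a square and each edge borders two faces, so 4F = 2·112, giving F = 56.
χ = V − E + F = 52 − 112 + 56 = -4.
For a closed orientable surface χ = 2 − 2g, so g = (2 − (-4))/2 = 3.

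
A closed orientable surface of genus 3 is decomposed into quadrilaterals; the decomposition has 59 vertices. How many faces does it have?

χ = 2 − 2·3 = -4, and every face is a square so 4F = 2E.
V − E + F = -4 with E = 4F/2 gives 59 − (4/2 − 1)·F = -4, so F = 63 and E = 126.

63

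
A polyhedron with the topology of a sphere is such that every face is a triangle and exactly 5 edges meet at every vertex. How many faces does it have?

Each face has 3 edges and each edge borders two faces, so 2E = 3F.
Each vertex has degree 5, so 5V = 2E and hence V = 3F/5.
Euler: V − E + F = 2 ⇒ (3F/5) − (3F/2) + F = 2.
Multiply by 10: (6 − 15 + 10)F = 20, i.e. 1F = 20.
So F = 20, E = 3·20/2 = 30, V = 3·20/5 = 12.

20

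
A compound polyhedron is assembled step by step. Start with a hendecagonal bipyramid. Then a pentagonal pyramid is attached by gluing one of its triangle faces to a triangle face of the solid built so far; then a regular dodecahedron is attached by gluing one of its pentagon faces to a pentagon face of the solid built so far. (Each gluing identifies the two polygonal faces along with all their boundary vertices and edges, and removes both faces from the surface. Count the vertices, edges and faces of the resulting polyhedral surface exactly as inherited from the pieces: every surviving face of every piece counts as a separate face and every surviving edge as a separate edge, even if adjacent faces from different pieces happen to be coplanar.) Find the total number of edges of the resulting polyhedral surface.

65

A hendecagonal bipyramid: V=13, E=33, F=22.
Attach a pentagonal pyramid (V=6, E=10, F=6) along a 3-gon: merge 3 vertices and 3 edges, delete both glued faces → V=16, E=40, F=26.
Attach a regular dodecahedron (V=20, E=30, F=12) along a 5-gon: merge 5 vertices and 5 edges, delete both glued faces → V=31, E=65, F=36.
Check: V − E + F = 31 − 65 + 36 = 2.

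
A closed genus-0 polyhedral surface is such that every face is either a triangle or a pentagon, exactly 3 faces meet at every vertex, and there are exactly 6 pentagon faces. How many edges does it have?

Let x be the number of triangles; then F = 6 + x.
Edge–face incidences: 2E = 5·6 + 3·x = 30 + 3x.
Every vertex has degree 3, so 3V = 2E.
Euler: V − E + F = 2 ⇒ (2E)/3 − E + (6 + x) = 2.
Multiply by 6: 2·(2E) − 3·(2E) + 6·(6 + x) = 12, i.e. 36 + 6x − (30 + 3x) = 12.
Collecting terms: 3x + 6 = 12, so 3x = 6, so x = 2.
Then 2E = 30 + 3·2 = 36, so E = 18, V = 2E/3 = 12, F = 6 + 2 = 8.

18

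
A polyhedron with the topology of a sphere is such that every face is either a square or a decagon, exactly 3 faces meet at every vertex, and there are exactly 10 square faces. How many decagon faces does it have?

2

Let x be the number of decagons; then F = 10 + x.
Edge–face incidences: 2E = 4·10 + 10·x = 40 + 10x.
Every vertex has degree 3, so 3V = 2E.
Euler: V − E + F = 2 ⇒ (2E)/3 − E + (10 + x) = 2.
Multiply by 6: 2·(2E) − 3·(2E) + 6·(10 + x) = 12, i.e. 60 + 6x − (40 + 10x) = 12.
Collecting terms: −4x + 20 = 12, so −4x = −8, so x = 2.
Then 2E = 40 + 10·2 = 60, so E = 30, V = 2E/3 = 20, F = 10 + 2 = 12.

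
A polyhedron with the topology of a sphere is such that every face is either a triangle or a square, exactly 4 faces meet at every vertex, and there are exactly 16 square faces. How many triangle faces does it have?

8

Let x be the number of triangles; then F = 16 + x.
Edge–face incidences: 2E = 4·16 + 3·x = 64 + 3x.
Every vertex has degree 4, so 4V = 2E.
Euler: V − E + F = 2 ⇒ (2E)/4 − E + (16 + x) = 2.
Multiply by 8: 2·(2E) − 4·(2E) + 8·(16 + x) = 16, i.e. 128 + 8x − 2·(64 + 3x) = 16.
Collecting terms: 2x = 16, so x = 8.
Then 2E = 64 + 3·8 = 88, so E = 44, V = 2E/4 = 22, F = 16 + 8 = 24.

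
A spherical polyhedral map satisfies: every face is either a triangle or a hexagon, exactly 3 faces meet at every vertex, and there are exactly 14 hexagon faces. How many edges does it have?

48

Let x be the number of triangles; then F = 14 + x.
Edge–face incidences: 2E = 6·14 + 3·x = 84 + 3x.
Every vertex has degree 3, so 3V = 2E.
Euler: V − E + F = 2 ⇒ (2E)/3 − E + (14 + x) = 2.
Multiply by 6: 2·(2E) − 3·(2E) + 6·(14 + x) = 12, i.e. 84 + 6x − (84 + 3x) = 12.
Collecting terms: 3x = 12, so x = 4.
Then 2E = 84 + 3·4 = 96, so E = 48, V = 2E/3 = 32, F = 14 + 4 = 18.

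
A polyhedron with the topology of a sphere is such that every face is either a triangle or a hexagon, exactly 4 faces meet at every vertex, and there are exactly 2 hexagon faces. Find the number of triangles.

12

Let x be the number of triangles; then F = 2 + x.
Edge–face incidences: 2E = 6·2 + 3·x = 12 + 3x.
Every vertex has degree 4, so 4V = 2E.
Euler: V − E + F = 2 ⇒ (2E)/4 − E + (2 + x) = 2.
Multiply by 8: 2·(2E) − 4·(2E) + 8·(2 + x) = 16, i.e. 16 + 8x − 2·(12 + 3x) = 16.
Collecting terms: 2x − 8 = 16, so 2x = 24, so x = 12.
Then 2E = 12 + 3·12 = 48, so E = 24, V = 2E/4 = 12, F = 2 + 12 = 14.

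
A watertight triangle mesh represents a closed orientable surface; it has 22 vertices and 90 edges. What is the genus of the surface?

5

Every face is a triangle and each edge borders two faces, so 3F = 2·90, giving F = 60.
χ = V − E + F = 22 − 90 + 60 = -8.
For a closed orientable surface χ = 2 − 2g, so g = (2 − (-8))/2 = 5.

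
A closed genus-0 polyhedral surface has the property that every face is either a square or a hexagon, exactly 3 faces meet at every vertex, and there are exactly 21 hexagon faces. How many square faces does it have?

Let x be the number of squares; then F = 21 + x.
Edge–face incidences: 2E = 6·21 + 4·x = 126 + 4x.
Every vertex has degree 3, so 3V = 2E.
Euler: V − E + F = 2 ⇒ (2E)/3 − E + (21 + x) = 2.
Multiply by 6: 2·(2E) − 3·(2E) + 6·(21 + x) = 12, i.e. 126 + 6x − (126 + 4x) = 12.
Collecting terms: 2x = 12, so x = 6.
Then 2E = 126 + 4·6 = 150, so E = 75, V = 2E/3 = 50, F = 21 + 6 = 27.

6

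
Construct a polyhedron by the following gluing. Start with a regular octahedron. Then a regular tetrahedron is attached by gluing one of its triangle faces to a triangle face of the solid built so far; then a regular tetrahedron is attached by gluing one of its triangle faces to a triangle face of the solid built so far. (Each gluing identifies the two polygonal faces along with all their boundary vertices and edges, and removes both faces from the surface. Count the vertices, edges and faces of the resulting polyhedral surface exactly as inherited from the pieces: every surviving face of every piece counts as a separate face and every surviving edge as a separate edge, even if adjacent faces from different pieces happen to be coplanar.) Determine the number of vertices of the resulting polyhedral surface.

8

A regular octahedron: V=6, E=12, F=8.
Attach a regular tetrahedron (V=4, E=6, F=4) along a 3-gon: merge 3 vertices and 3 edges, delete both glued faces → V=7, E=15, F=10.
Attach a regular tetrahedron (V=4, E=6, F=4) along a 3-gon: merge 3 vertices and 3 edges, delete both glued faces → V=8, E=18, F=12.
Check: V − E + F = 8 − 18 + 12 = 2.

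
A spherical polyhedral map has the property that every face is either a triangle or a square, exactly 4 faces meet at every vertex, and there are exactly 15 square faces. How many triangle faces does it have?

Let x be the number of triangles; then F = 15 + x.
Edge–face incidences: 2E = 4·15 + 3·x = 60 + 3x.
Every vertex has degree 4, so 4V = 2E.
Euler: V − E + F = 2 ⇒ (2E)/4 − E + (15 + x) = 2.
Multiply by 8: 2·(2E) − 4·(2E) + 8·(15 + x) = 16, i.e. 120 + 8x − 2·(60 + 3x) = 16.
Collecting terms: 2x = 16, so x = 8.
Then 2E = 60 + 3·8 = 84, so E = 42, V = 2E/4 = 21, F = 15 + 8 = 23.

8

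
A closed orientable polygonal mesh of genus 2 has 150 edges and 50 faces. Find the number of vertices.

For a closed orientable surface of genus 2, χ = 2 − 2·2 = -2.
V = -2 + E − F = -2 + 150 − 50 = 98.

98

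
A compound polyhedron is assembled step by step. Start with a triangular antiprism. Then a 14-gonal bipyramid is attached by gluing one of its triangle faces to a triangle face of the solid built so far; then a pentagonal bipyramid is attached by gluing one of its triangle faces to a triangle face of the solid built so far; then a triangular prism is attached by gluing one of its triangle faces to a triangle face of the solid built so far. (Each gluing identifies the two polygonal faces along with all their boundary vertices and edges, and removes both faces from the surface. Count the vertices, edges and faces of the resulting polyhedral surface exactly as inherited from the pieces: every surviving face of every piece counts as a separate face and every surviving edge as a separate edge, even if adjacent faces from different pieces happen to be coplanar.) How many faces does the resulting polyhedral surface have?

A triangular antiprism: V=6, E=12, F=8.
Attach a 14-gonal bipyramid (V=16, E=42, F=28) along a 3-gon: merge 3 vertices and 3 edges, delete both glued faces → V=19, E=51, F=34.
Attach a pentagonal bipyramid (V=7, E=15, F=10) along a 3-gon: merge 3 vertices and 3 edges, delete both glued faces → V=23, E=63, F=42.
Attach a triangular prism (V=6, E=9, F=5) along a 3-gon: merge 3 vertices and 3 edges, delete both glued faces → V=26, E=69, F=45.
Check: V − E + F = 26 − 69 + 45 = 2.

45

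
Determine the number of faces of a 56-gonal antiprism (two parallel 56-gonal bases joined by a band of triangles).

An antiprism on an n-gon has two n-gon caps and 2n triangles: V = 2·56 = 112, E = 4·56 = 224, F = 2·56 + 2 = 114.

114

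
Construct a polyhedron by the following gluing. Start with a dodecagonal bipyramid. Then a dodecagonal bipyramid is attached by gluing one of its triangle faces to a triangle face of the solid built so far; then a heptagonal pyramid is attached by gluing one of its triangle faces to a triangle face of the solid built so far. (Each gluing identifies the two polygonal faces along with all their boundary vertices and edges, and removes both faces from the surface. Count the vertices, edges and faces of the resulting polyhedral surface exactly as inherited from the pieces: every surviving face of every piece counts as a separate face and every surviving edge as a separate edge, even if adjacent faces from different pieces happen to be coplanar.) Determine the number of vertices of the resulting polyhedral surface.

30

A dodecagonal bipyramid: V=14, E=36, F=24.
Attach a dodecagonal bipyramid (V=14, E=36, F=24) along a 3-gon: merge 3 vertices and 3 edges, delete both glued faces → V=25, E=69, F=46.
Attach a heptagonal pyramid (V=8, E=14, F=8) along a 3-gon: merge 3 vertices and 3 edges, delete both glued faces → V=30, E=80, F=52.
Check: V − E + F = 30 − 80 + 52 = 2.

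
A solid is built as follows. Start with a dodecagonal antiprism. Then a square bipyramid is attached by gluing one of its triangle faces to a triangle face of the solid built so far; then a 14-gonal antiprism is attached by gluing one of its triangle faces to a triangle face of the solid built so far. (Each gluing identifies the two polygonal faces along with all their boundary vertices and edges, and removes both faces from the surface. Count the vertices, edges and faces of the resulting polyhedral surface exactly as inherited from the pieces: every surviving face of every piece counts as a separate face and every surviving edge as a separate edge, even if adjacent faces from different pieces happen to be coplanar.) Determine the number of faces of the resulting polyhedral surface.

A dodecagonal antiprism: V=24, E=48, F=26.
Attach a square bipyramid (V=6, E=12, F=8) along a 3-gon: merge 3 vertices and 3 edges, delete both glued faces → V=27, E=57, F=32.
Attach a 14-gonal antiprism (V=28, E=56, F=30) along a 3-gon: merge 3 vertices and 3 edges, delete both glued faces → V=52, E=110, F=60.
Check: V − E + F = 52 − 110 + 60 = 2.

60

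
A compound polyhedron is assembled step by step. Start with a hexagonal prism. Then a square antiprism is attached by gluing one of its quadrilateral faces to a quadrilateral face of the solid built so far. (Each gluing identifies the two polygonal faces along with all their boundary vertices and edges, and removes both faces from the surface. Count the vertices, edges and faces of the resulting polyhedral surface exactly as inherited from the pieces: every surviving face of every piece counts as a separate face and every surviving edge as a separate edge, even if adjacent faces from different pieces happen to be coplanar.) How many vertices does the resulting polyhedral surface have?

A hexagonal prism: V=12, E=18, F=8.
Attach a square antiprism (V=8, E=16, F=10) along a 4-gon: merge 4 vertices and 4 edges, delete both glued faces → V=16, E=30, F=16.
Check: V − E + F = 16 − 30 + 16 = 2.

16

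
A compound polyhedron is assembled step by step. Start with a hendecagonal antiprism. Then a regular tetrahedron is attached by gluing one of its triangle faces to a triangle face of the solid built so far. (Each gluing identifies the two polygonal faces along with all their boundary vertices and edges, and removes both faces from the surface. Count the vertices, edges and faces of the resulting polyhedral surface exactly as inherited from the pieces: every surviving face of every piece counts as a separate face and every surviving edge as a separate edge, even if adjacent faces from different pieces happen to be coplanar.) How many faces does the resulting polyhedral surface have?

26

A hendecagonal antiprism: V=22, E=44, F=24.
Attach a regular tetrahedron (V=4, E=6, F=4) along a 3-gon: merge 3 vertices and 3 edges, delete both glued faces → V=23, E=47, F=26.
Check: V − E + F = 23 − 47 + 26 = 2.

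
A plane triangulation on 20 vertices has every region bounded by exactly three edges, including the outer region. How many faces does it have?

36

In a plane triangulation 3F = 2E and V − E + F = 2, so F = 2V − 4 = 2·20 − 4 = 36.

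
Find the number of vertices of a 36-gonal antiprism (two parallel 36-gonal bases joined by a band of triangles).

72

An antiprism on an n-gon has two n-gon caps and 2n triangles: V = 2·36 = 72, E = 4·36 = 144, F = 2·36 + 2 = 74.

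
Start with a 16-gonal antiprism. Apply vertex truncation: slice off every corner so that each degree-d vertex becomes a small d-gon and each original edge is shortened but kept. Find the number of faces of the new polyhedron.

66

The base solid has V = 32, E = 64, F = 34.
Truncation replaces each original edge-end by a new vertex, so V′ = 2E = 128.
Each original edge survives, and each old vertex of degree d contributes d new edges; summing degrees gives Σd = 2E, so E′ = E + 2E = 3E = 192.
Each original face survives and each original vertex becomes one new face: F′ = F + V = 66.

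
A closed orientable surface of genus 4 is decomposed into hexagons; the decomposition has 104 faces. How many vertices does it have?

χ = 2 − 2·4 = -6, and every face is a hexagon so 6F = 2E.
E = 6·104/2 = 312. Then V = -6 + E − F = -6 + 312 − 104 = 202.

202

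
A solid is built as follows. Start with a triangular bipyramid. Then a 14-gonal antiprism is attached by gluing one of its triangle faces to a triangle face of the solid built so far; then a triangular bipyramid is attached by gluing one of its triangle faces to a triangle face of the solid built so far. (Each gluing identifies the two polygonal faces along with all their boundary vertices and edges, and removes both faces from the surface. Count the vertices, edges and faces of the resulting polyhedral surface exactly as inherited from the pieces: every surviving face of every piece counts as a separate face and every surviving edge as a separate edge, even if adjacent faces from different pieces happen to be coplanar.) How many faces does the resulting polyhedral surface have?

38

A triangular bipyramid: V=5, E=9, F=6.
Attach a 14-gonal antiprism (V=28, E=56, F=30) along a 3-gon: merge 3 vertices and 3 edges, delete both glued faces → V=30, E=62, F=34.
Attach a triangular bipyramid (V=5, E=9, F=6) along a 3-gon: merge 3 vertices and 3 edges, delete both glued faces → V=32, E=68, F=38.
Check: V − E + F = 32 − 68 + 38 = 2.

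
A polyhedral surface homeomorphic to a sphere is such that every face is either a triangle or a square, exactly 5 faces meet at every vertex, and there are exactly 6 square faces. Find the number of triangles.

Let x be the number of triangles; then F = 6 + x.
Edge–face incidences: 2E = 4·6 + 3·x = 24 + 3x.
Every vertex has degree 5, so 5V = 2E.
Euler: V − E + F = 2 ⇒ (2E)/5 − E + (6 + x) = 2.
Multiply by 10: 2·(2E) − 5·(2E) + 10·(6 + x) = 20, i.e. 60 + 10x − 3·(24 + 3x) = 20.
Collecting terms: x − 12 = 20, so x = 32.
Then 2E = 24 + 3·32 = 120, so E = 60, V = 2E/5 = 24, F = 6 + 32 = 38.

32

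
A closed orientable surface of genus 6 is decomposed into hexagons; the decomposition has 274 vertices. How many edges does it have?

426

χ = 2 − 2·6 = -10, and every face is a hexagon so 6F = 2E.
V − E + F = -10 with E = 6F/2 gives 274 − (6/2 − 1)·F = -10, so F = 142 and E = 426.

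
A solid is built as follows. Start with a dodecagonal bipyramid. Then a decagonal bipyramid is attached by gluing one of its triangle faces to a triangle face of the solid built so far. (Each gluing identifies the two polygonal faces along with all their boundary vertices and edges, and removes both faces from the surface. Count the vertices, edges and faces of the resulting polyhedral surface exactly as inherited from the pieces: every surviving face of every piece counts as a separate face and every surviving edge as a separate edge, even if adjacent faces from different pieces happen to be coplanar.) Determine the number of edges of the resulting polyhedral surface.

A dodecagonal bipyramid: V=14, E=36, F=24.
Attach a decagonal bipyramid (V=12, E=30, F=20) along a 3-gon: merge 3 vertices and 3 edges, delete both glued faces → V=23, E=63, F=42.
Check: V − E + F = 23 − 63 + 42 = 2.

63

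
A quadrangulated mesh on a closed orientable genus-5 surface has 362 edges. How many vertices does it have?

χ = 2 − 2·5 = -8, and every face is a square so 4F = 2E.
F = 2E/4 = 181. Then V = -8 + E − F = -8 + 362 − 181 = 173.

173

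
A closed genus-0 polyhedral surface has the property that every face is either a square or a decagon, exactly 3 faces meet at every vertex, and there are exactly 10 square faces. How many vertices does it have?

Let x be the number of decagons; then F = 10 + x.
Edge–face incidences: 2E = 4·10 + 10·x = 40 + 10x.
Every vertex has degree 3, so 3V = 2E.
Euler: V − E + F = 2 ⇒ (2E)/3 − E + (10 + x) = 2.
Multiply by 6: 2·(2E) − 3·(2E) + 6·(10 + x) = 12, i.e. 60 + 6x − (40 + 10x) = 12.
Collecting terms: −4x + 20 = 12, so −4x = −8, so x = 2.
Then 2E = 40 + 10·2 = 60, so E = 30, V = 2E/3 = 20, F = 10 + 2 = 12.

20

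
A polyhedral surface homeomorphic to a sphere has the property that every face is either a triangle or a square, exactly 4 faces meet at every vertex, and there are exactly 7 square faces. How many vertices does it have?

Let x be the number of triangles; then F = 7 + x.
Edge–face incidences: 2E = 4·7 + 3·x = 28 + 3x.
Every vertex has degree 4, so 4V = 2E.
Euler: V − E + F = 2 ⇒ (2E)/4 − E + (7 + x) = 2.
Multiply by 8: 2·(2E) − 4·(2E) + 8·(7 + x) = 16, i.e. 56 + 8x − 2·(28 + 3x) = 16.
Collecting terms: 2x = 16, so x = 8.
Then 2E = 28 + 3·8 = 52, so E = 26, V = 2E/4 = 13, F = 7 + 8 = 15.

13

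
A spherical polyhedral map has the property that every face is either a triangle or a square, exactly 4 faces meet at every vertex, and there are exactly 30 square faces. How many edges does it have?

Let x be the number of triangles; then F = 30 + x.
Edge–face incidences: 2E = 4·30 + 3·x = 120 + 3x.
Every vertex has degree 4, so 4V = 2E.
Euler: V − E + F = 2 ⇒ (2E)/4 − E + (30 + x) = 2.
Multiply by 8: 2·(2E) − 4·(2E) + 8·(30 + x) = 16, i.e. 240 + 8x − 2·(120 + 3x) = 16.
Collecting terms: 2x = 16, so x = 8.
Then 2E = 120 + 3·8 = 144, so E = 72, V = 2E/4 = 36, F = 30 + 8 = 38.

72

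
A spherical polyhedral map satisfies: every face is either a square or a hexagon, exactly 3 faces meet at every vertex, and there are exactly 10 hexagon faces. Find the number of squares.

6

Let x be the number of squares; then F = 10 + x.
Edge–face incidences: 2E = 6·10 + 4·x = 60 + 4x.
Every vertex has degree 3, so 3V = 2E.
Euler: V − E + F = 2 ⇒ (2E)/3 − E + (10 + x) = 2.
Multiply by 6: 2·(2E) − 3·(2E) + 6·(10 + x) = 12, i.e. 60 + 6x − (60 + 4x) = 12.
Collecting terms: 2x = 12, so x = 6.
Then 2E = 60 + 4·6 = 84, so E = 42, V = 2E/3 = 28, F = 10 + 6 = 16.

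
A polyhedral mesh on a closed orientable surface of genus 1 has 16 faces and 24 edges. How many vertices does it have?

8

For a closed orientable surface of genus 1, χ = 2 − 2·1 = 0.
V = 0 + E − F = 0 + 24 − 16 = 8.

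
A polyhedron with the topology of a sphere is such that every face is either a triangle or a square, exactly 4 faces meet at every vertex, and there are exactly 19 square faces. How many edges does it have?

50

Let x be the number of triangles; then F = 19 + x.
Edge–face incidences: 2E = 4·19 + 3·x = 76 + 3x.
Every vertex has degree 4, so 4V = 2E.
Euler: V − E + F = 2 ⇒ (2E)/4 − E + (19 + x) = 2.
Multiply by 8: 2·(2E) − 4·(2E) + 8·(19 + x) = 16, i.e. 152 + 8x − 2·(76 + 3x) = 16.
Collecting terms: 2x = 16, so x = 8.
Then 2E = 76 + 3·8 = 100, so E = 50, V = 2E/4 = 25, F = 19 + 8 = 27.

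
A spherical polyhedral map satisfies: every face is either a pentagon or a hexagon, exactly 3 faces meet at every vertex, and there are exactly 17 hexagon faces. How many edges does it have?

81

Let x be the number of pentagons; then F = 17 + x.
Edge–face incidences: 2E = 6·17 + 5·x = 102 + 5x.
Every vertex has degree 3, so 3V = 2E.
Euler: V − E + F = 2 ⇒ (2E)/3 − E + (17 + x) = 2.
Multiply by 6: 2·(2E) − 3·(2E) + 6·(17 + x) = 12, i.e. 102 + 6x − (102 + 5x) = 12.
Collecting terms: x = 12.
Then 2E = 102 + 5·12 = 162, so E = 81, V = 2E/3 = 54, F = 17 + 12 = 29.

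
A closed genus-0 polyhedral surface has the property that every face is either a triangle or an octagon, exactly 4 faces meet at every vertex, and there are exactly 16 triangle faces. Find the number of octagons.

Let x be the number of octagons; then F = 16 + x.
Edge–face incidences: 2E = 3·16 + 8·x = 48 + 8x.
Every vertex has degree 4, so 4V = 2E.
Euler: V − E + F = 2 ⇒ (2E)/4 − E + (16 + x) = 2.
Multiply by 8: 2·(2E) − 4·(2E) + 8·(16 + x) = 16, i.e. 128 + 8x − 2·(48 + 8x) = 16.
Collecting terms: −8x + 32 = 16, so −8x = −16, so x = 2.
Then 2E = 48 + 8·2 = 64, so E = 32, V = 2E/4 = 16, F = 16 + 2 = 18.

2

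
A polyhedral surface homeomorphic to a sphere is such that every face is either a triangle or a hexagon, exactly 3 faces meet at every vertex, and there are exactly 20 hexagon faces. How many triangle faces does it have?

4

Let x be the number of triangles; then F = 20 + x.
Edge–face incidences: 2E = 6·20 + 3·x = 120 + 3x.
Every vertex has degree 3, so 3V = 2E.
Euler: V − E + F = 2 ⇒ (2E)/3 − E + (20 + x) = 2.
Multiply by 6: 2·(2E) − 3·(2E) + 6·(20 + x) = 12, i.e. 120 + 6x − (120 + 3x) = 12.
Collecting terms: 3x = 12, so x = 4.
Then 2E = 120 + 3·4 = 132, so E = 66, V = 2E/3 = 44, F = 20 + 4 = 24.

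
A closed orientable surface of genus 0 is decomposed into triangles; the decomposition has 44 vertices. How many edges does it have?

χ = 2 − 2·0 = 2, and every face is a triangle so 3F = 2E.
V − E + F = 2 with E = 3F/2 gives 44 − (3/2 − 1)·F = 2, so F = 84 and E = 126.

126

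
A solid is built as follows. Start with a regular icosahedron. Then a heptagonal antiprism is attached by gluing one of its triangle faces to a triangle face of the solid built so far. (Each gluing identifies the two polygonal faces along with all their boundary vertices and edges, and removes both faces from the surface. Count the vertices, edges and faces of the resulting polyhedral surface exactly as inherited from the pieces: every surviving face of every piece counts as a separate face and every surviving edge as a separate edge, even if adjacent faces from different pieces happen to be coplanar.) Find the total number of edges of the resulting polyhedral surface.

A regular icosahedron: V=12, E=30, F=20.
Attach a heptagonal antiprism (V=14, E=28, F=16) along a 3-gon: merge 3 vertices and 3 edges, delete both glued faces → V=23, E=55, F=34.
Check: V − E + F = 23 − 55 + 34 = 2.

55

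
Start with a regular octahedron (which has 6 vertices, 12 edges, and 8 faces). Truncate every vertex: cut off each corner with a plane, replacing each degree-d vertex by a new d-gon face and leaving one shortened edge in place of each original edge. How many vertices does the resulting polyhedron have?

Truncation replaces each original edge-end by a new vertex, so V′ = 2E = 24.
Each original edge survives, and each old vertex of degree d contributes d new edges; summing degrees gives Σd = 2E, so E′ = E + 2E = 3E = 36.
Each original face survives and each original vertex becomes one new face: F′ = F + V = 14.

24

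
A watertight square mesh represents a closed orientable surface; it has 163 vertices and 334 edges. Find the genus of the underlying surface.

3

Every face is a square and each edge borders two faces, so 4F = 2·334, giving F = 167.
χ = V − E + F = 163 − 334 + 167 = -4.
For a closed orientable surface χ = 2 − 2g, so g = (2 − (-4))/2 = 3.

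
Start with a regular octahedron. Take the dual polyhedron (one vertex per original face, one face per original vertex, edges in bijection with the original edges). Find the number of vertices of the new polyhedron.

The base solid has V = 6, E = 12, F = 8.
The dual swaps V and F and preserves E: V′ = F = 8, E′ = E = 12, F′ = V = 6.

8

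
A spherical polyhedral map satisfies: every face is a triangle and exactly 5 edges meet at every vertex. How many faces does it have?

Each face has 3 edges and each edge borders two faces, so 2E = 3F.
Each vertex has degree 5, so 5V = 2E and hence V = 3F/5.
Euler: V − E + F = 2 ⇒ (3F/5) − (3F/2) + F = 2.
Multiply by 10: (6 − 15 + 10)F = 20, i.e. 1F = 20.
So F = 20, E = 3·20/2 = 30, V = 3·20/5 = 12.

20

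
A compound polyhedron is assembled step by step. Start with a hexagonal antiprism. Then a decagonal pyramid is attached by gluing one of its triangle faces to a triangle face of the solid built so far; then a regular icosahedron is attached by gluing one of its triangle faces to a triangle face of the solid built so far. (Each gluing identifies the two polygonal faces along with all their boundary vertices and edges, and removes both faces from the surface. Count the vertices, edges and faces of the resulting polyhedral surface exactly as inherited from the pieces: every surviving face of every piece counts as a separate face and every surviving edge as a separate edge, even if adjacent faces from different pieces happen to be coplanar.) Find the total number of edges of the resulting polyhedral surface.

68

A hexagonal antiprism: V=12, E=24, F=14.
Attach a decagonal pyramid (V=11, E=20, F=11) along a 3-gon: merge 3 vertices and 3 edges, delete both glued faces → V=20, E=41, F=23.
Attach a regular icosahedron (V=12, E=30, F=20) along a 3-gon: merge 3 vertices and 3 edges, delete both glued faces → V=29, E=68, F=41.
Check: V − E + F = 29 − 68 + 41 = 2.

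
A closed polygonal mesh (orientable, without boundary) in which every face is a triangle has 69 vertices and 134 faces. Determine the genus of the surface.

0

Every face is a triangle, so 2E = 3·134 = 402, giving E = 201.
χ = V − E + F = 69 − 201 + 134 = 2.
For a closed orientable surface χ = 2 − 2g, so g = (2 − (2))/2 = 0.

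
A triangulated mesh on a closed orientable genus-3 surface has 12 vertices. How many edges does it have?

48

χ = 2 − 2·3 = -4, and every face is a triangle so 3F = 2E.
V − E + F = -4 with E = 3F/2 gives 12 − (3/2 − 1)·F = -4, so F = 32 and E = 48.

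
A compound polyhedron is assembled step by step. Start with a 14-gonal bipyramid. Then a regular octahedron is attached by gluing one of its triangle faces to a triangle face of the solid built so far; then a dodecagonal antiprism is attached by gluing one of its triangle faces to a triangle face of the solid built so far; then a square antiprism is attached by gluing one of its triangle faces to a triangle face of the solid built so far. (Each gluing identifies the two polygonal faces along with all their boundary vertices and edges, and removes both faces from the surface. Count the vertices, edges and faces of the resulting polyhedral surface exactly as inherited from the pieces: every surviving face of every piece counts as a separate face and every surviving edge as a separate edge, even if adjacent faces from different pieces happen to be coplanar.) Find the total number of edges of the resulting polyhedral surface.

A 14-gonal bipyramid: V=16, E=42, F=28.
Attach a regular octahedron (V=6, E=12, F=8) along a 3-gon: merge 3 vertices and 3 edges, delete both glued faces → V=19, E=51, F=34.
Attach a dodecagonal antiprism (V=24, E=48, F=26) along a 3-gon: merge 3 vertices and 3 edges, delete both glued faces → V=40, E=96, F=58.
Attach a square antiprism (V=8, E=16, F=10) along a 3-gon: merge 3 vertices and 3 edges, delete both glued faces → V=45, E=109, F=66.
Check: V − E + F = 45 − 109 + 66 = 2.

109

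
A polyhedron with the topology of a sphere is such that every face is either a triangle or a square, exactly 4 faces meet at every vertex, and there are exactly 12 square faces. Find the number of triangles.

Let x be the number of triangles; then F = 12 + x.
Edge–face incidences: 2E = 4·12 + 3·x = 48 + 3x.
Every vertex has degree 4, so 4V = 2E.
Euler: V − E + F = 2 ⇒ (2E)/4 − E + (12 + x) = 2.
Multiply by 8: 2·(2E) − 4·(2E) + 8·(12 + x) = 16, i.e. 96 + 8x − 2·(48 + 3x) = 16.
Collecting terms: 2x = 16, so x = 8.
Then 2E = 48 + 3·8 = 72, so E = 36, V = 2E/4 = 18, F = 12 + 8 = 20.

8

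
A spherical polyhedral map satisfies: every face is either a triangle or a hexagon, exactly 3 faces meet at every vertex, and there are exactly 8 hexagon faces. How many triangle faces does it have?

4

Let x be the number of triangles; then F = 8 + x.
Edge–face incidences: 2E = 6·8 + 3·x = 48 + 3x.
Every vertex has degree 3, so 3V = 2E.
Euler: V − E + F = 2 ⇒ (2E)/3 − E + (8 + x) = 2.
Multiply by 6: 2·(2E) − 3·(2E) + 6·(8 + x) = 12, i.e. 48 + 6x − (48 + 3x) = 12.
Collecting terms: 3x = 12, so x = 4.
Then 2E = 48 + 3·4 = 60, so E = 30, V = 2E/3 = 20, F = 8 + 4 = 12.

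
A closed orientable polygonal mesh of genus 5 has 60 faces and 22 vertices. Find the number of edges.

90

For a closed orientable surface of genus 5, χ = 2 − 2·5 = -8.
E = V + F − (-8) = 22 + 60 − (-8) = 90.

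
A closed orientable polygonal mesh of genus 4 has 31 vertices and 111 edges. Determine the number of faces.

For a closed orientable surface of genus 4, χ = 2 − 2·4 = -6.
F = -6 − V + E = -6 − 31 + 111 = 74.

74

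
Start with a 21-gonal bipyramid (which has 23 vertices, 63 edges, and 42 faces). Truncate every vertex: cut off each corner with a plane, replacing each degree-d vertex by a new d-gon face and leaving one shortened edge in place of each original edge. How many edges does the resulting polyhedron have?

Truncation replaces each original edge-end by a new vertex, so V′ = 2E = 126.
Each original edge survives, and each old vertex of degree d contributes d new edges; summing degrees gives Σd = 2E, so E′ = E + 2E = 3E = 189.
Each original face survives and each original vertex becomes one new face: F′ = F + V = 65.

189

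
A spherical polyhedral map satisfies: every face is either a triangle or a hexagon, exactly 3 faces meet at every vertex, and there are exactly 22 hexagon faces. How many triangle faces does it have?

4

Let x be the number of triangles; then F = 22 + x.
Edge–face incidences: 2E = 6·22 + 3·x = 132 + 3x.
Every vertex has degree 3, so 3V = 2E.
Euler: V − E + F = 2 ⇒ (2E)/3 − E + (22 + x) = 2.
Multiply by 6: 2·(2E) − 3·(2E) + 6·(22 + x) = 12, i.e. 132 + 6x − (132 + 3x) = 12.
Collecting terms: 3x = 12, so x = 4.
Then 2E = 132 + 3·4 = 144, so E = 72, V = 2E/3 = 48, F = 22 + 4 = 26.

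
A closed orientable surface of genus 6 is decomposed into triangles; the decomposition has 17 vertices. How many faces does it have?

54

χ = 2 − 2·6 = -10, and every face is a triangle so 3F = 2E.
V − E + F = -10 with E = 3F/2 gives 17 − (3/2 − 1)·F = -10, so F = 54 and E = 81.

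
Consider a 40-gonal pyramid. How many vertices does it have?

41

A pyramid on an n-gon base has one n-gon and n triangles: V = 40 + 1 = 41, E = 2·40 = 80, F = 40 + 1 = 41.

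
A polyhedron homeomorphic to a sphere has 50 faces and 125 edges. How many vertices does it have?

Here V − E + F = 2.
V = 2 + E − F = 2 + 125 − 50 = 77.

77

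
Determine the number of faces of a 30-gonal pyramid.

A pyramid on an n-gon base has one n-gon and n triangles: V = 30 + 1 = 31, E = 2·30 = 60, F = 30 + 1 = 31.

31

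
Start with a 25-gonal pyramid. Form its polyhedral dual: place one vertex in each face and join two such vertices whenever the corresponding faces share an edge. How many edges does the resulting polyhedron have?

50

The base solid has V = 26, E = 50, F = 26.
The dual swaps V and F and preserves E: V′ = F = 26, E′ = E = 50, F′ = V = 26.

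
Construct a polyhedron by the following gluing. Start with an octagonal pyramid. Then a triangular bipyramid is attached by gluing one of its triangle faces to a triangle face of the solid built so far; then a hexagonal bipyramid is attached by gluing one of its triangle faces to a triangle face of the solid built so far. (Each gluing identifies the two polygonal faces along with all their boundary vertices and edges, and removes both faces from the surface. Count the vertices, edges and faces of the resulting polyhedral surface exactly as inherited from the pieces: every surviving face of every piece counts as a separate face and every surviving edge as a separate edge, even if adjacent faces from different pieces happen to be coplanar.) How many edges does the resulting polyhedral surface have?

37

An octagonal pyramid: V=9, E=16, F=9.
Attach a triangular bipyramid (V=5, E=9, F=6) along a 3-gon: merge 3 vertices and 3 edges, delete both glued faces → V=11, E=22, F=13.
Attach a hexagonal bipyramid (V=8, E=18, F=12) along a 3-gon: merge 3 vertices and 3 edges, delete both glued faces → V=16, E=37, F=23.
Check: V − E + F = 16 − 37 + 23 = 2.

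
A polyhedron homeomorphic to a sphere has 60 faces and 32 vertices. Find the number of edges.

Here V − E + F = 2.
E = V + F − (2) = 32 + 60 − (2) = 90.

90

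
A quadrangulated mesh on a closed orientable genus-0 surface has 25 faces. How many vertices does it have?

χ = 2 − 2·0 = 2, and every face is a square so 4F = 2E.
E = 4·25/2 = 50. Then V = 2 + E − F = 2 + 50 − 25 = 27.

27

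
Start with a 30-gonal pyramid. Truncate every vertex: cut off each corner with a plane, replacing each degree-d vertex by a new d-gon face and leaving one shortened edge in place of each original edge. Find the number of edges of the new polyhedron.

The base solid has V = 31, E = 60, F = 31.
Truncation replaces each original edge-end by a new vertex, so V′ = 2E = 120.
Each original edge survives, and each old vertex of degree d contributes d new edges; summing degrees gives Σd = 2E, so E′ = E + 2E = 3E = 180.
Each original face survives and each original vertex becomes one new face: F′ = F + V = 62.

180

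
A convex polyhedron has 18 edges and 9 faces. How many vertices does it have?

11

Here V − E + F = 2.
V = 2 + E − F = 2 + 18 − 9 = 11.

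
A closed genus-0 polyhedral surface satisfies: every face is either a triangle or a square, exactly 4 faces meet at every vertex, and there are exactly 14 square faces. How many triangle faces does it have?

8

Let x be the number of triangles; then F = 14 + x.
Edge–face incidences: 2E = 4·14 + 3·x = 56 + 3x.
Every vertex has degree 4, so 4V = 2E.
Euler: V − E + F = 2 ⇒ (2E)/4 − E + (14 + x) = 2.
Multiply by 8: 2·(2E) − 4·(2E) + 8·(14 + x) = 16, i.e. 112 + 8x − 2·(56 + 3x) = 16.
Collecting terms: 2x = 16, so x = 8.
Then 2E = 56 + 3·8 = 80, so E = 40, V = 2E/4 = 20, F = 14 + 8 = 22.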